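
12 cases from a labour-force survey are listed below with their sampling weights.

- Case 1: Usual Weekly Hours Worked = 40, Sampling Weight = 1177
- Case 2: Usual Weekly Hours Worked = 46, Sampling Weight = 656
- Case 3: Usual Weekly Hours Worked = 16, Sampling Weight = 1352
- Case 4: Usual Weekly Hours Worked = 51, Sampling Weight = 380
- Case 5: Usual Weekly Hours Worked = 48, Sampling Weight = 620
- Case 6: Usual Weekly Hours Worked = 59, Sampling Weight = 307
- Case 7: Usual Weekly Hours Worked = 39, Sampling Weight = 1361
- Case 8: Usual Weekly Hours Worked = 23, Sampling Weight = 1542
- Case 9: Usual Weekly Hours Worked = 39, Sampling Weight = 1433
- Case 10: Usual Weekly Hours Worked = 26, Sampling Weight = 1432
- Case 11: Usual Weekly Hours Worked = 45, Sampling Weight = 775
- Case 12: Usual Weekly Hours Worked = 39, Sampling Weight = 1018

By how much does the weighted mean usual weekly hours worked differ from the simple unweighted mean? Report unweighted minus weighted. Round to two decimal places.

Unweighted sum = 40 + 46 + 16 + 51 + 48 + 59 + 39 + 23 + 39 + 26 + 45 + 39 = 471
Unweighted mean = 471 / 12 = 39.25
Weighted sum = 40×1177 + 46×656 + 16×1352 + 51×380 + 48×620 + 59×307 + 39×1361 + 23×1542 + 39×1433 + 26×1432 + 45×775 + 39×1018
  = 47080 + 30176 + 21632 + 19380 + 29760 + 18113 + 53079 + 35466 + 55887 + 37232 + 34875 + 39702 = 422382
Sum of weights = 1177 + 656 + 1352 + 380 + 620 + 307 + 1361 + 1542 + 1433 + 1432 + 775 + 1018 = 12053
Weighted mean = 422382 / 12053 = 35.043724
Difference (unweighted minus weighted) = 4.2062764

4.21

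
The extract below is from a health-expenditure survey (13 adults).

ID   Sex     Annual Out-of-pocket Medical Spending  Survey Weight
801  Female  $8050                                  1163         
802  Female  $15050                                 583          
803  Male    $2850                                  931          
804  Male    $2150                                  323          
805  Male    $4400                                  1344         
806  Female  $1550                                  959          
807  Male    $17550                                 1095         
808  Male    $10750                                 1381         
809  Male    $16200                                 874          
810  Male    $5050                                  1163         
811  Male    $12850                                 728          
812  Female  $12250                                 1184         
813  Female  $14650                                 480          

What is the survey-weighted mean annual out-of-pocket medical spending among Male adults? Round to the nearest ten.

Male rows: 803, 804, 805, 807, 808, 809, 810, 811
Weighted sum = 2850×931 + 2150×323 + 4400×1344 + 17550×1095 + 10750×1381 + 16200×874 + 5050×1163 + 12850×728
  = 2653350 + 694450 + 5913600 + 19217250 + 14845750 + 14158800 + 5873150 + 9354800 = 72711150
Sum of weights = 931 + 323 + 1344 + 1095 + 1381 + 874 + 1163 + 728 = 7839
Weighted mean = 72711150 / 7839 = 9275.5645

9280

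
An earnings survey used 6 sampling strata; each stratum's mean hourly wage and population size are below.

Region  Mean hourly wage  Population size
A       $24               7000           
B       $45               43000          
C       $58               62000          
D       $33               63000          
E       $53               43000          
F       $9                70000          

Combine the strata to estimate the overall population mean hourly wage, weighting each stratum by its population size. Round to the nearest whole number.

37

Σ Nₕ·x̄ₕ = 24×7000 + 45×43000 + 58×62000 + 33×63000 + 53×43000 + 9×70000
  = 168000 + 1935000 + 3596000 + 2079000 + 2279000 + 630000 = 10687000
Σ Nₕ = 7000 + 43000 + 62000 + 63000 + 43000 + 70000 = 288000
Overall mean = 10687000 / 288000 = 37.107639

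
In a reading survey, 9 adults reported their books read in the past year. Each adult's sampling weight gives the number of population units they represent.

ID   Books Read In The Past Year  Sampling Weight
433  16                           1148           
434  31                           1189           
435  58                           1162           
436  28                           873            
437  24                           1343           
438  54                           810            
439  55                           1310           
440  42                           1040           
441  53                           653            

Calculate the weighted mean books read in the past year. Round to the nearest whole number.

39

Weighted sum = 16×1148 + 31×1189 + 58×1162 + 28×873 + 24×1343 + 54×810 + 55×1310 + 42×1040 + 53×653
  = 373378
Sum of weights = 1148 + 1189 + 1162 + 873 + 1343 + 810 + 1310 + 1040 + 653 = 9528
Weighted mean = 373378 / 9528 = 39.187448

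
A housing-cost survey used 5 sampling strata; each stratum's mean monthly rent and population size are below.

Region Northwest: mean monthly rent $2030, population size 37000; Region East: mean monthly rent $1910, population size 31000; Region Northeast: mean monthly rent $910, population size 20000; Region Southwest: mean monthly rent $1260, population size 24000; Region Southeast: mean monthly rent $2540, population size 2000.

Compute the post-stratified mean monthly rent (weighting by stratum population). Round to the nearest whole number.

1648

Σ Nₕ·x̄ₕ = 187840000
Σ Nₕ = 37000 + 31000 + 20000 + 24000 + 2000 = 114000
Overall mean = 187840000 / 114000 = 1647.7193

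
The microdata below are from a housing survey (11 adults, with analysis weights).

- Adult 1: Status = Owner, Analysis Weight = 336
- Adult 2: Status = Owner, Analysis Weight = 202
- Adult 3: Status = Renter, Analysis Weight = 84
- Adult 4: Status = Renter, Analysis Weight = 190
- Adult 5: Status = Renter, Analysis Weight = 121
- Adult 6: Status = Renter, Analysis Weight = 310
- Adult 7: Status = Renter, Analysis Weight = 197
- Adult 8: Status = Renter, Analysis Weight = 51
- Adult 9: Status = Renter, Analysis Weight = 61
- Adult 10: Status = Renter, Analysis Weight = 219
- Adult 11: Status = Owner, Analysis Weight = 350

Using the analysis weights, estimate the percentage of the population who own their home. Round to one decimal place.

Sum of weights for 'Owner' = 336 + 202 + 350 = 888
Total weight = 336 + 202 + 84 + 190 + 121 + 310 + 197 + 51 + 61 + 219 + 350 = 2121
Weighted proportion = 888 / 2121 = 0.41867044 → 41.867044%

41.9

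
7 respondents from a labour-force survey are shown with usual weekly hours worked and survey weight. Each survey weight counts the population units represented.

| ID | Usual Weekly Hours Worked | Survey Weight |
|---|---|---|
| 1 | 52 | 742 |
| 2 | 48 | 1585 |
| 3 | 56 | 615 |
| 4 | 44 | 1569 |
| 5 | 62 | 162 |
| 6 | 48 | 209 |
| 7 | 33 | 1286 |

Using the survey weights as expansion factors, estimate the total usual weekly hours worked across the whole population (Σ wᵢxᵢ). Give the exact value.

Weighted total = 52×742 + 48×1585 + 56×615 + 44×1569 + 62×162 + 48×209 + 33×1286
  = 280654

280654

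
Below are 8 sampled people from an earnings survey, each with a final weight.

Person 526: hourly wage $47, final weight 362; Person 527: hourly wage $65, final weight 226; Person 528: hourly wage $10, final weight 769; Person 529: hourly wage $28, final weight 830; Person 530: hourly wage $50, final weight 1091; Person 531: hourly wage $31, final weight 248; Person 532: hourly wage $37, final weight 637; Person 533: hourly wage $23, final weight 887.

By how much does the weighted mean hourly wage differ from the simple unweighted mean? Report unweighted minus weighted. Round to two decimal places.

Unweighted sum = 47 + 65 + 10 + 28 + 50 + 31 + 37 + 23 = 291
Unweighted mean = 291 / 8 = 36.375
Weighted sum = 47×362 + 65×226 + 10×769 + 28×830 + 50×1091 + 31×248 + 37×637 + 23×887
  = 17014 + 14690 + 7690 + 23240 + 54550 + 7688 + 23569 + 20401 = 168842
Sum of weights = 362 + 226 + 769 + 830 + 1091 + 248 + 637 + 887 = 5050
Weighted mean = 168842 / 5050 = 33.434059
Difference (unweighted minus weighted) = 2.9409406

2.94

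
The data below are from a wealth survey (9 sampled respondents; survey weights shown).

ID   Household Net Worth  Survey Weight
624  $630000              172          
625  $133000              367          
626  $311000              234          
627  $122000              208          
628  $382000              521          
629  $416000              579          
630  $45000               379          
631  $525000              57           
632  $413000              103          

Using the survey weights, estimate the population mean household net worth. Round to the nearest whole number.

299514

Weighted sum = 784726000
Sum of weights = 172 + 367 + 234 + 208 + 521 + 579 + 379 + 57 + 103 = 2620
Weighted mean = 784726000 / 2620 = 299513.74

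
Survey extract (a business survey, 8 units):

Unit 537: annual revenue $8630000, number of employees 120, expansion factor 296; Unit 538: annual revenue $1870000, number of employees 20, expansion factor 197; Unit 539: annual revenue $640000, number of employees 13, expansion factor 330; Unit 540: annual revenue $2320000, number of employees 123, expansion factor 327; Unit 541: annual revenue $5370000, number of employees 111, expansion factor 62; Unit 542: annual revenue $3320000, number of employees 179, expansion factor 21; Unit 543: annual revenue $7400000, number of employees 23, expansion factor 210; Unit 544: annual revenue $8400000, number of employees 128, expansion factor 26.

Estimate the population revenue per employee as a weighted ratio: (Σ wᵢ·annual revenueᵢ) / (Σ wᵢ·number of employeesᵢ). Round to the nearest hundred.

Σ wᵢ·y = 6067770000
Σ wᵢ·x = 120×296 + 20×197 + 13×330 + 123×327 + 111×62 + 179×21 + 23×210 + 128×26
  = 35520 + 3940 + 4290 + 40221 + 6882 + 3759 + 4830 + 3328 = 102770
Ratio = 6067770000 / 102770 = 59042.23

59000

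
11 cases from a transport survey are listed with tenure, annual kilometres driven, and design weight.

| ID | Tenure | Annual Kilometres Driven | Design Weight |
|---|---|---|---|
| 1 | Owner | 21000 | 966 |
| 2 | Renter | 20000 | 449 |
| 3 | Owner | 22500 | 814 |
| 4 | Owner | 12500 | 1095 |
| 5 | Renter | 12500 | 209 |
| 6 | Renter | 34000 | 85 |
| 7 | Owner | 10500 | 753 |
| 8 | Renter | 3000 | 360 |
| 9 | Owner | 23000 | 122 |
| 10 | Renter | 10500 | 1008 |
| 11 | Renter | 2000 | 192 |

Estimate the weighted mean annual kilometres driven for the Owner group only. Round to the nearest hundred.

16800

Owner rows: 1, 3, 4, 7, 9
Weighted sum = 21000×966 + 22500×814 + 12500×1095 + 10500×753 + 23000×122
  = 20286000 + 18315000 + 13687500 + 7906500 + 2806000 = 63001000
Sum of weights = 966 + 814 + 1095 + 753 + 122 = 3750
Weighted mean = 63001000 / 3750 = 16800.267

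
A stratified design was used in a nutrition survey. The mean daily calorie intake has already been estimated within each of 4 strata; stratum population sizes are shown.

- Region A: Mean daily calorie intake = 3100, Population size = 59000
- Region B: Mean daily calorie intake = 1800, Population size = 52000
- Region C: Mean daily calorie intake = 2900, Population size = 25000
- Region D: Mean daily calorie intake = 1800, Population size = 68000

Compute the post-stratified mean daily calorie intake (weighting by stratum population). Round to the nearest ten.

2310

Σ Nₕ·x̄ₕ = 471400000
Σ Nₕ = 204000
Overall mean = 471400000 / 204000 = 2310.7843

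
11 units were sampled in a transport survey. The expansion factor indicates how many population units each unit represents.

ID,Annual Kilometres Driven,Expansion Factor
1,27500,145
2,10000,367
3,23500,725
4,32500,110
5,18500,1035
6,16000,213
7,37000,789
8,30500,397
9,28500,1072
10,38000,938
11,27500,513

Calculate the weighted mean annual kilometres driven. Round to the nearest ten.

Weighted sum = 27500×145 + 10000×367 + 23500×725 + 32500×110 + 18500×1035 + 16000×213 + 37000×789 + 30500×397 + 28500×1072 + 38000×938 + 27500×513
  = 172430500
Sum of weights = 6304
Weighted mean = 172430500 / 6304 = 27352.554

27350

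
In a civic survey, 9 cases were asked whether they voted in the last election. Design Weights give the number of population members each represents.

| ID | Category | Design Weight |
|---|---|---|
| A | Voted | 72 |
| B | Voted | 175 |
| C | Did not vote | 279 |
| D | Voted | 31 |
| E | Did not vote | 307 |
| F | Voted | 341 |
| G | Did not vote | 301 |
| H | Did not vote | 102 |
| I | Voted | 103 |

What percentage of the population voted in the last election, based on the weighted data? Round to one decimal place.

Sum of weights for 'Voted' = 72 + 175 + 31 + 341 + 103 = 722
Total weight = 72 + 175 + 279 + 31 + 307 + 341 + 301 + 102 + 103 = 1711
Weighted proportion = 722 / 1711 = 0.42197545 → 42.197545%

42.2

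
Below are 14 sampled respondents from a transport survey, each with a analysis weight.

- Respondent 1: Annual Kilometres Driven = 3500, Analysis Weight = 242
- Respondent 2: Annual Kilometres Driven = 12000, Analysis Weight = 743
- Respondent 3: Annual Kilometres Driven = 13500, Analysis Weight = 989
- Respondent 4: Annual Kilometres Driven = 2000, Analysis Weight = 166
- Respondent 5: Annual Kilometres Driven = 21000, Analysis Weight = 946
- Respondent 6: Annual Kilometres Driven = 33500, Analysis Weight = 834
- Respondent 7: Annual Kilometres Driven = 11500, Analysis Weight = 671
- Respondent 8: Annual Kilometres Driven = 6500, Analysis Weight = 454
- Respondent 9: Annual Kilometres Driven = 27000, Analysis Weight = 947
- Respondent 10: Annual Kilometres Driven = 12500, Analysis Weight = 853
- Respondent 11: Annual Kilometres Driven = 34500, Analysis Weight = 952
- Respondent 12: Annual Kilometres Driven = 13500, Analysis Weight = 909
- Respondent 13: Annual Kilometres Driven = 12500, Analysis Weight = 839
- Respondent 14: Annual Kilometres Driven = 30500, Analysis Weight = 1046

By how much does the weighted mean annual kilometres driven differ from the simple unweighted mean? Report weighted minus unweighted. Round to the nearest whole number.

Unweighted sum = 234000
Unweighted mean = 234000 / 14 = 16714.286
Weighted sum = 205656500
Sum of weights = 10591
Weighted mean = 205656500 / 10591 = 19418.044
Difference (weighted minus unweighted) = 2703.7579

2704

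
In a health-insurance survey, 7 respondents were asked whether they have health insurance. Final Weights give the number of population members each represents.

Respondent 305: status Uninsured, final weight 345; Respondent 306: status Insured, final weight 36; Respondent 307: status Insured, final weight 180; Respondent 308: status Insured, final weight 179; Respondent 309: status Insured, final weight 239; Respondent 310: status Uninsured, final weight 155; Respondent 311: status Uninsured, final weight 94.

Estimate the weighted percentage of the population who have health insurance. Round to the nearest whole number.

Sum of weights for 'Insured' = 36 + 180 + 179 + 239 = 634
Total weight = 345 + 36 + 180 + 179 + 239 + 155 + 94 = 1228
Weighted proportion = 634 / 1228 = 0.51628664 → 51.628664%

52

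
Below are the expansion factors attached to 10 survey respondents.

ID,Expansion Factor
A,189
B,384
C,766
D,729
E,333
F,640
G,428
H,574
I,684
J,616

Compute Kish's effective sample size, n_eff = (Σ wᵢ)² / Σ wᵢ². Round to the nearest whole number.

Σ wᵢ = 5343
Σ wᵢ² = 35721 + 147456 + 586756 + 531441 + 110889 + 409600 + 183184 + 329476 + 467856 + 379456 = 3181835
n_eff = 5343² / 3181835 = 28547649 / 3181835 = 8.9720708

9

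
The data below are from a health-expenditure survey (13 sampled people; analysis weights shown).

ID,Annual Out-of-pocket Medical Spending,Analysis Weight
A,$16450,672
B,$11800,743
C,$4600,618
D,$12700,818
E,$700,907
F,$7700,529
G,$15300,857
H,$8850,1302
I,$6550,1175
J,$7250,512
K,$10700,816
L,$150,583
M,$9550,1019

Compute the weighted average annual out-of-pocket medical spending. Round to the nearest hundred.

8800

Weighted sum = 92354550
Sum of weights = 10551
Weighted mean = 92354550 / 10551 = 8753.1561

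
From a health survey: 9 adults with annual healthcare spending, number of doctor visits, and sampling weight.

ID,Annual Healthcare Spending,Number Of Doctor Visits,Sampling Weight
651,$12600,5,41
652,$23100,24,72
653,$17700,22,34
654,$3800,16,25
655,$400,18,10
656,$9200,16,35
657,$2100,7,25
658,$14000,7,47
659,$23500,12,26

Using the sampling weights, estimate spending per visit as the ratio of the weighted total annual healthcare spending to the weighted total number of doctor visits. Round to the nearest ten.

980

Σ wᵢ·y = 12600×41 + 23100×72 + 17700×34 + 3800×25 + 400×10 + 9200×35 + 2100×25 + 14000×47 + 23500×26
  = 516600 + 1663200 + 601800 + 95000 + 4000 + 322000 + 52500 + 658000 + 611000 = 4524100
Σ wᵢ·x = 5×41 + 24×72 + 22×34 + 16×25 + 18×10 + 16×35 + 7×25 + 7×47 + 12×26
  = 4637
Ratio = 4524100 / 4637 = 975.65236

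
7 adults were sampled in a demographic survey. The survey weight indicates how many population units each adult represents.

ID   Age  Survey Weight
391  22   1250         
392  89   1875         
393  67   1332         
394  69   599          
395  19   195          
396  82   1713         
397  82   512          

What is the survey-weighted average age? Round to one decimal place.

Weighted sum = 22×1250 + 89×1875 + 67×1332 + 69×599 + 19×195 + 82×1713 + 82×512
  = 511105
Sum of weights = 7476
Weighted mean = 511105 / 7476 = 68.366105

68.4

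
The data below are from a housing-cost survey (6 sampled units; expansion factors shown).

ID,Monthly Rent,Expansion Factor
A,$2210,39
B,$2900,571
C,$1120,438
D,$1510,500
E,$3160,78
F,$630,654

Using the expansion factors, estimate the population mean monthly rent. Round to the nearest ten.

1600

Weighted sum = 2210×39 + 2900×571 + 1120×438 + 1510×500 + 3160×78 + 630×654
  = 86190 + 1655900 + 490560 + 755000 + 246480 + 412020 = 3646150
Sum of weights = 39 + 571 + 438 + 500 + 78 + 654 = 2280
Weighted mean = 3646150 / 2280 = 1599.1886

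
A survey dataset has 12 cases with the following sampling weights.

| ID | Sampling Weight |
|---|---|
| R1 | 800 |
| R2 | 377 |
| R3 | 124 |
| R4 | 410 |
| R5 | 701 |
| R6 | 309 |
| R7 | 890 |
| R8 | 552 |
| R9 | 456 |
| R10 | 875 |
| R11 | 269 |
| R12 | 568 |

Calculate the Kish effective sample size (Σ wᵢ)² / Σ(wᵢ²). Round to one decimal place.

Σ wᵢ = 6331
Σ wᵢ² = 4017837
n_eff = 6331² / 4017837 = 40081561 / 4017837 = 9.9759052

10.0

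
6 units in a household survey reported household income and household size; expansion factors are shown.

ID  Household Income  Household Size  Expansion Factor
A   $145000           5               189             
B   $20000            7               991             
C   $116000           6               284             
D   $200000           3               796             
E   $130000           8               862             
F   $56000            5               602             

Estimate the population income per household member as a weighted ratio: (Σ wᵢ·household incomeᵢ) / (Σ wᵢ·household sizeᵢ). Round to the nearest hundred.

17600

Σ wᵢ·y = 145000×189 + 20000×991 + 116000×284 + 200000×796 + 130000×862 + 56000×602
  = 27405000 + 19820000 + 32944000 + 159200000 + 112060000 + 33712000 = 385141000
Σ wᵢ·x = 5×189 + 7×991 + 6×284 + 3×796 + 8×862 + 5×602
  = 945 + 6937 + 1704 + 2388 + 6896 + 3010 = 21880
Ratio = 385141000 / 21880 = 17602.422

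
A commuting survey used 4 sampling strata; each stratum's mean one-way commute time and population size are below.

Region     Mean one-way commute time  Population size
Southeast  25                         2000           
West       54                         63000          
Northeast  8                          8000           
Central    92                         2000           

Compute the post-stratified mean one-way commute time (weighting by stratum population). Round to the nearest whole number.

Σ Nₕ·x̄ₕ = 25×2000 + 54×63000 + 8×8000 + 92×2000
  = 50000 + 3402000 + 64000 + 184000 = 3700000
Σ Nₕ = 2000 + 63000 + 8000 + 2000 = 75000
Overall mean = 3700000 / 75000 = 49.333333

49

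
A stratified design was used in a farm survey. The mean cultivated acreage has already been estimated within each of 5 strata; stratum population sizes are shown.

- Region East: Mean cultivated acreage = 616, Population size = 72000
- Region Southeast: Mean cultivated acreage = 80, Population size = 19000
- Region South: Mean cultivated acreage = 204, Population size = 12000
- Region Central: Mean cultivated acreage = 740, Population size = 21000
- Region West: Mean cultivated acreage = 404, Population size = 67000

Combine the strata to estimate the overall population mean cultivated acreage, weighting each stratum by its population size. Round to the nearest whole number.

476

Σ Nₕ·x̄ₕ = 616×72000 + 80×19000 + 204×12000 + 740×21000 + 404×67000
  = 44352000 + 1520000 + 2448000 + 15540000 + 27068000 = 90928000
Σ Nₕ = 72000 + 19000 + 12000 + 21000 + 67000 = 191000
Overall mean = 90928000 / 191000 = 476.06283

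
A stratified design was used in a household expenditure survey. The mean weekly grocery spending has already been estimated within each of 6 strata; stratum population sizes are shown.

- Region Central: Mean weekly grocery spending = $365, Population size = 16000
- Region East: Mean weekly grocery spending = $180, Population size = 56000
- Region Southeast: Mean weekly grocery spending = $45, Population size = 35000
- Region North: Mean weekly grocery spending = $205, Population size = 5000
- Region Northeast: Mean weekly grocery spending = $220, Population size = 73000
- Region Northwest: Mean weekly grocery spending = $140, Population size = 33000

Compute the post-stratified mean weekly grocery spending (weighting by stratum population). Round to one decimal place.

Σ Nₕ·x̄ₕ = 365×16000 + 180×56000 + 45×35000 + 205×5000 + 220×73000 + 140×33000
  = 5840000 + 10080000 + 1575000 + 1025000 + 16060000 + 4620000 = 39200000
Σ Nₕ = 16000 + 56000 + 35000 + 5000 + 73000 + 33000 = 218000
Overall mean = 39200000 / 218000 = 179.81651

179.8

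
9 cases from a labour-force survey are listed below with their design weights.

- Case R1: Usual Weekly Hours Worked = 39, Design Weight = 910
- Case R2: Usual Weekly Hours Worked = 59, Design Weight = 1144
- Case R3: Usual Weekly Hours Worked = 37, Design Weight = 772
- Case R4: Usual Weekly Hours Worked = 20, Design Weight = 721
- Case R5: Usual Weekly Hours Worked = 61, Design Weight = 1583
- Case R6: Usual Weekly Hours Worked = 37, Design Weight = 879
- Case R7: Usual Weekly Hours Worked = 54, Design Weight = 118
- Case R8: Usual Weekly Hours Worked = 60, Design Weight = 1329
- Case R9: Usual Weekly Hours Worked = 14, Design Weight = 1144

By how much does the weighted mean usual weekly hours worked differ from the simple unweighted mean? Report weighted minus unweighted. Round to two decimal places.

Unweighted sum = 39 + 59 + 37 + 20 + 61 + 37 + 54 + 60 + 14 = 381
Unweighted mean = 381 / 9 = 42.333333
Weighted sum = 39×910 + 59×1144 + 37×772 + 20×721 + 61×1583 + 37×879 + 54×118 + 60×1329 + 14×1144
  = 35490 + 67496 + 28564 + 14420 + 96563 + 32523 + 6372 + 79740 + 16016 = 377184
Sum of weights = 910 + 1144 + 772 + 721 + 1583 + 879 + 118 + 1329 + 1144 = 8600
Weighted mean = 377184 / 8600 = 43.858605
Difference (weighted minus unweighted) = 1.5252713

1.53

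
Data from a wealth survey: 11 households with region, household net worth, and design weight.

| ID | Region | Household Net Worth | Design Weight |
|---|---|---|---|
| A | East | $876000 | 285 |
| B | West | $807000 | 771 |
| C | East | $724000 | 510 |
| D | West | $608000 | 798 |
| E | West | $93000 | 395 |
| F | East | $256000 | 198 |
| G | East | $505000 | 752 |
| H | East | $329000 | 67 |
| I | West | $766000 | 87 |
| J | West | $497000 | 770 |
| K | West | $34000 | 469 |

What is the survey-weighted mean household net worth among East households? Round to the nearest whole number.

East rows: A, C, F, G, H
Weighted sum = 876000×285 + 724000×510 + 256000×198 + 505000×752 + 329000×67
  = 249660000 + 369240000 + 50688000 + 379760000 + 22043000 = 1071391000
Sum of weights = 285 + 510 + 198 + 752 + 67 = 1812
Weighted mean = 1071391000 / 1812 = 591275.39

591275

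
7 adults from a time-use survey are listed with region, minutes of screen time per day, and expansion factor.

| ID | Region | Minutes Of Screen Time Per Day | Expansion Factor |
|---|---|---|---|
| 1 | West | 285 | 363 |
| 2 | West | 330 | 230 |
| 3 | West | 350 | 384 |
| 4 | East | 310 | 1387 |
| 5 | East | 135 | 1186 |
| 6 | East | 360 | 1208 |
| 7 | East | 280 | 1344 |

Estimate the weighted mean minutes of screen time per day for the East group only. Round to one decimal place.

273.4

East rows: 4, 5, 6, 7
Weighted sum = 310×1387 + 135×1186 + 360×1208 + 280×1344
  = 429970 + 160110 + 434880 + 376320 = 1401280
Sum of weights = 1387 + 1186 + 1208 + 1344 = 5125
Weighted mean = 1401280 / 5125 = 273.42049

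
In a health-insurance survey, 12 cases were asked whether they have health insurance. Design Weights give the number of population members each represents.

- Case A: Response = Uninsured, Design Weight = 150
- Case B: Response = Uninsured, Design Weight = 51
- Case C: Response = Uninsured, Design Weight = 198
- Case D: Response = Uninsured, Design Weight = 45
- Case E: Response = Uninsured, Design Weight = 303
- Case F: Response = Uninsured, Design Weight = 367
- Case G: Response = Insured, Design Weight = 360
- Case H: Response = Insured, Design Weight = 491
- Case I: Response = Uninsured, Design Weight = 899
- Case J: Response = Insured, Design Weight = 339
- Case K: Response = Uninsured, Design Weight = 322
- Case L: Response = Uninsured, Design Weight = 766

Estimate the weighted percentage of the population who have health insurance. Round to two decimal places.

27.73

Sum of weights for 'Insured' = 360 + 491 + 339 = 1190
Total weight = 150 + 51 + 198 + 45 + 303 + 367 + 360 + 491 + 899 + 339 + 322 + 766 = 4291
Weighted proportion = 1190 / 4291 = 0.27732463 → 27.732463%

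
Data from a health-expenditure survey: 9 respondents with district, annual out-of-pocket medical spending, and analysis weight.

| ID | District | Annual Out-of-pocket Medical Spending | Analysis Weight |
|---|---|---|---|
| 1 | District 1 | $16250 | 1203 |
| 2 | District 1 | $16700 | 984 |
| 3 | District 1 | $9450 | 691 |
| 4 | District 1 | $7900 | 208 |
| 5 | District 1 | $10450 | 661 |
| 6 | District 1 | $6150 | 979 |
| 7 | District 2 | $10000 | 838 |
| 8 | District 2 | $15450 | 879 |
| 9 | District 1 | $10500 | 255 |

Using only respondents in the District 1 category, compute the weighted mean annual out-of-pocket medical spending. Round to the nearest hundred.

District 1 rows: 1, 2, 3, 4, 5, 6, 9
Weighted sum = 16250×1203 + 16700×984 + 9450×691 + 7900×208 + 10450×661 + 6150×979 + 10500×255
  = 59760500
Sum of weights = 1203 + 984 + 691 + 208 + 661 + 979 + 255 = 4981
Weighted mean = 59760500 / 4981 = 11997.691

12000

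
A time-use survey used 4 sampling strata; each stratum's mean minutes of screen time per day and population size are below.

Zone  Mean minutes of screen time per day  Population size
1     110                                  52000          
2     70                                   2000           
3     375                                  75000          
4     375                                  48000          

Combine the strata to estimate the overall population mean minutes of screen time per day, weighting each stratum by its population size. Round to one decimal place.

Σ Nₕ·x̄ₕ = 110×52000 + 70×2000 + 375×75000 + 375×48000
  = 5720000 + 140000 + 28125000 + 18000000 = 51985000
Σ Nₕ = 52000 + 2000 + 75000 + 48000 = 177000
Overall mean = 51985000 / 177000 = 293.70056

293.7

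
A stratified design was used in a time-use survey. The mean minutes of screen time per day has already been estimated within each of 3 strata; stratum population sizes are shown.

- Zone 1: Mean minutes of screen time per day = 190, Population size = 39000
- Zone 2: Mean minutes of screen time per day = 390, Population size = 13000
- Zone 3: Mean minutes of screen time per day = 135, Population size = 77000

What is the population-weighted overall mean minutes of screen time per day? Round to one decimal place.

177.3

Σ Nₕ·x̄ₕ = 22875000
Σ Nₕ = 39000 + 13000 + 77000 = 129000
Overall mean = 22875000 / 129000 = 177.32558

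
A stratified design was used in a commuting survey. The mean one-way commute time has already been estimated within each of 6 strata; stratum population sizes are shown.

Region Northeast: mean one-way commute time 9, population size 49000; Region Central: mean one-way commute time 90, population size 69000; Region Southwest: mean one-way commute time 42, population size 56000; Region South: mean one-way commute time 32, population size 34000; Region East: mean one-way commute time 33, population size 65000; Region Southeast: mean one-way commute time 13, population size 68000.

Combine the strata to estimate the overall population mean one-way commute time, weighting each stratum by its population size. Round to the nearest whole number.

Σ Nₕ·x̄ₕ = 9×49000 + 90×69000 + 42×56000 + 32×34000 + 33×65000 + 13×68000
  = 13120000
Σ Nₕ = 49000 + 69000 + 56000 + 34000 + 65000 + 68000 = 341000
Overall mean = 13120000 / 341000 = 38.475073

38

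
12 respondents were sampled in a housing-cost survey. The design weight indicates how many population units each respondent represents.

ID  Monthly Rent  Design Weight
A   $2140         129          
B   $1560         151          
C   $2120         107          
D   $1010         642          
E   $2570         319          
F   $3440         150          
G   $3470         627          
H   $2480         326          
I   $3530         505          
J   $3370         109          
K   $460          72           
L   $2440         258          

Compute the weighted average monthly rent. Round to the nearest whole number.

Weighted sum = 8519500
Sum of weights = 129 + 151 + 107 + 642 + 319 + 150 + 627 + 326 + 505 + 109 + 72 + 258 = 3395
Weighted mean = 8519500 / 3395 = 2509.4256

2509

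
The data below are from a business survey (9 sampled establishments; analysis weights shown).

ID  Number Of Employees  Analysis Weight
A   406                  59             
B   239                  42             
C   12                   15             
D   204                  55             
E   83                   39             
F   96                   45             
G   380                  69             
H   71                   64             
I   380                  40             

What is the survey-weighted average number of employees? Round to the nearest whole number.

231

Weighted sum = 406×59 + 239×42 + 12×15 + 204×55 + 83×39 + 96×45 + 380×69 + 71×64 + 380×40
  = 98913
Sum of weights = 59 + 42 + 15 + 55 + 39 + 45 + 69 + 64 + 40 = 428
Weighted mean = 98913 / 428 = 231.10514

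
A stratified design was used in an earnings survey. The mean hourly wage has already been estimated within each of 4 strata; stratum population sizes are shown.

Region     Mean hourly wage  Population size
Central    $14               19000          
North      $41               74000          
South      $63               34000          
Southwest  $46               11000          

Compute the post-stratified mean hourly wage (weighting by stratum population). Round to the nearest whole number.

43

Σ Nₕ·x̄ₕ = 14×19000 + 41×74000 + 63×34000 + 46×11000
  = 266000 + 3034000 + 2142000 + 506000 = 5948000
Σ Nₕ = 19000 + 74000 + 34000 + 11000 = 138000
Overall mean = 5948000 / 138000 = 43.101449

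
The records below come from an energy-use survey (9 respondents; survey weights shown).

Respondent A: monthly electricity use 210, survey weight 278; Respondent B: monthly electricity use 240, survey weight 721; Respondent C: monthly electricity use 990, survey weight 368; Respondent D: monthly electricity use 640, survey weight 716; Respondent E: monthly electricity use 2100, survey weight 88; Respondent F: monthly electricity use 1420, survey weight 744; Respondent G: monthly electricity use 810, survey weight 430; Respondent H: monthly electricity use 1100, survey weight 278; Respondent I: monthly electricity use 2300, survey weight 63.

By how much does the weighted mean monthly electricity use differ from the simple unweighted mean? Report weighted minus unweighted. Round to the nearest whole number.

Unweighted sum = 210 + 240 + 990 + 640 + 2100 + 1420 + 810 + 1100 + 2300 = 9810
Unweighted mean = 9810 / 9 = 1090
Weighted sum = 210×278 + 240×721 + 990×368 + 640×716 + 2100×88 + 1420×744 + 810×430 + 1100×278 + 2300×63
  = 3094260
Sum of weights = 278 + 721 + 368 + 716 + 88 + 744 + 430 + 278 + 63 = 3686
Weighted mean = 3094260 / 3686 = 839.46283
Difference (weighted minus unweighted) = -250.53717

-251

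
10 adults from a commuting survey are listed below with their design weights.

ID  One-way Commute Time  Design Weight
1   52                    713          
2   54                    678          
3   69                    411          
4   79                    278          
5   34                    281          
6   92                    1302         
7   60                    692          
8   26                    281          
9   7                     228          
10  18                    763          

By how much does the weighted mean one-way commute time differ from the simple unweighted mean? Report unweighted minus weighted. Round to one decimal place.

Unweighted sum = 52 + 54 + 69 + 79 + 34 + 92 + 60 + 26 + 7 + 18 = 491
Unweighted mean = 491 / 10 = 49.1
Weighted sum = 52×713 + 54×678 + 69×411 + 79×278 + 34×281 + 92×1302 + 60×692 + 26×281 + 7×228 + 18×763
  = 37076 + 36612 + 28359 + 21962 + 9554 + 119784 + 41520 + 7306 + 1596 + 13734 = 317503
Sum of weights = 5627
Weighted mean = 317503 / 5627 = 56.424916
Difference (unweighted minus weighted) = -7.3249156

-7.3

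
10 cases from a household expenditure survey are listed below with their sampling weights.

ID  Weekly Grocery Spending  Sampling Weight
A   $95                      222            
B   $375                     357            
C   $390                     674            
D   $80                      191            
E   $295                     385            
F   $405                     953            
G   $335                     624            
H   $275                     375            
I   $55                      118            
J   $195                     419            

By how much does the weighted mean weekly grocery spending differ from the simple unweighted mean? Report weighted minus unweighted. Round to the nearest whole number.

Unweighted sum = 95 + 375 + 390 + 80 + 295 + 405 + 335 + 275 + 55 + 195 = 2500
Unweighted mean = 2500 / 10 = 250
Weighted sum = 95×222 + 375×357 + 390×674 + 80×191 + 295×385 + 405×953 + 335×624 + 275×375 + 55×118 + 195×419
  = 21090 + 133875 + 262860 + 15280 + 113575 + 385965 + 209040 + 103125 + 6490 + 81705 = 1333005
Sum of weights = 222 + 357 + 674 + 191 + 385 + 953 + 624 + 375 + 118 + 419 = 4318
Weighted mean = 1333005 / 4318 = 308.70889
Difference (weighted minus unweighted) = 58.708893

59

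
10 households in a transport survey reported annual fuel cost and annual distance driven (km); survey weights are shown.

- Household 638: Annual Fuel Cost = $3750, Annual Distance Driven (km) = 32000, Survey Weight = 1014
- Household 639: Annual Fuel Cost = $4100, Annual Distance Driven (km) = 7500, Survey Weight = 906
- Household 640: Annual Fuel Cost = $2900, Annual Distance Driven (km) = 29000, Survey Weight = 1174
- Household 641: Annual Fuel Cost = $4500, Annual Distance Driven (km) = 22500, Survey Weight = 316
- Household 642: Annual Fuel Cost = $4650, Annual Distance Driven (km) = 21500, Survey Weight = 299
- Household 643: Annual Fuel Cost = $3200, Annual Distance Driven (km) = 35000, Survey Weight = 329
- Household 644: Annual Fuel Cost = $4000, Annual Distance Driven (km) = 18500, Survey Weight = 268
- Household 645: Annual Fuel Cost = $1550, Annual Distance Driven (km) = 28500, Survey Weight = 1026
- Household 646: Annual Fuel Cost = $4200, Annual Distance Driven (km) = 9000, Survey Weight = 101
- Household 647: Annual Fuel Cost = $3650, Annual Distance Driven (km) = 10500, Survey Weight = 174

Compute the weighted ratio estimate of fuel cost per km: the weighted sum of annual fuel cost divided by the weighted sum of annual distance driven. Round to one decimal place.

0.1

Σ wᵢ·y = 3750×1014 + 4100×906 + 2900×1174 + 4500×316 + 4650×299 + 3200×329 + 4000×268 + 1550×1026 + 4200×101 + 3650×174
  = 18508450
Σ wᵢ·x = 32000×1014 + 7500×906 + 29000×1174 + 22500×316 + 21500×299 + 35000×329 + 18500×268 + 28500×1026 + 9000×101 + 10500×174
  = 32448000 + 6795000 + 34046000 + 7110000 + 6428500 + 11515000 + 4958000 + 29241000 + 909000 + 1827000 = 135277500
Ratio = 18508450 / 135277500 = 0.13681839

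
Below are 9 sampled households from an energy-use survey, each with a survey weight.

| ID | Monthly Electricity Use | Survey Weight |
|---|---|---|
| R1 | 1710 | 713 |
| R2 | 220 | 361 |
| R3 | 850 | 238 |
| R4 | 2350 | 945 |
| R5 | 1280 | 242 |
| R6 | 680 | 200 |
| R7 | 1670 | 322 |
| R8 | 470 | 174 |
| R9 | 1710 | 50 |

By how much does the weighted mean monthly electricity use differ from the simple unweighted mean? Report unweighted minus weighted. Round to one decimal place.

-286.0

Unweighted sum = 1710 + 220 + 850 + 2350 + 1280 + 680 + 1670 + 470 + 1710 = 10940
Unweighted mean = 10940 / 9 = 1215.5556
Weighted sum = 1710×713 + 220×361 + 850×238 + 2350×945 + 1280×242 + 680×200 + 1670×322 + 470×174 + 1710×50
  = 4872480
Sum of weights = 713 + 361 + 238 + 945 + 242 + 200 + 322 + 174 + 50 = 3245
Weighted mean = 4872480 / 3245 = 1501.5347
Difference (unweighted minus weighted) = -285.97911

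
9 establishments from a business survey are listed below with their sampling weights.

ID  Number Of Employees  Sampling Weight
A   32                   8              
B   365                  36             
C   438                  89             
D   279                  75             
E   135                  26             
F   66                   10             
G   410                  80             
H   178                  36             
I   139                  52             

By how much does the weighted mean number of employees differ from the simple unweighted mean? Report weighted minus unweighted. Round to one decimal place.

73.9

Unweighted sum = 32 + 365 + 438 + 279 + 135 + 66 + 410 + 178 + 139 = 2042
Unweighted mean = 2042 / 9 = 226.88889
Weighted sum = 123909
Sum of weights = 8 + 36 + 89 + 75 + 26 + 10 + 80 + 36 + 52 = 412
Weighted mean = 123909 / 412 = 300.75
Difference (weighted minus unweighted) = 73.861111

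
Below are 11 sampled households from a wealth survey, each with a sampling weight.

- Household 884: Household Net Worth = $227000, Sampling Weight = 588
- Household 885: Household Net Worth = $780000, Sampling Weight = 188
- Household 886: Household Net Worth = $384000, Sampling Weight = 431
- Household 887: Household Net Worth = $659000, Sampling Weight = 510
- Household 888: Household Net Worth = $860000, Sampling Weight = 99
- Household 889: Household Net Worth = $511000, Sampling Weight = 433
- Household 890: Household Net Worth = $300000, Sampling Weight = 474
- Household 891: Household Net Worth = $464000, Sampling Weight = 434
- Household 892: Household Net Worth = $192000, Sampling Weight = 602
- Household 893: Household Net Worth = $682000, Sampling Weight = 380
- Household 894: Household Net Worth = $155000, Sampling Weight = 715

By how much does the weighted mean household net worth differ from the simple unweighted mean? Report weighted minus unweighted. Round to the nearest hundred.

Unweighted sum = 5214000
Unweighted mean = 5214000 / 11 = 474000
Weighted sum = 227000×588 + 780000×188 + 384000×431 + 659000×510 + 860000×99 + 511000×433 + 300000×474 + 464000×434 + 192000×602 + 682000×380 + 155000×715
  = 133476000 + 146640000 + 165504000 + 336090000 + 85140000 + 221263000 + 142200000 + 201376000 + 115584000 + 259160000 + 110825000 = 1917258000
Sum of weights = 588 + 188 + 431 + 510 + 99 + 433 + 474 + 434 + 602 + 380 + 715 = 4854
Weighted mean = 1917258000 / 4854 = 394985.17
Difference (weighted minus unweighted) = -79014.833

-79000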